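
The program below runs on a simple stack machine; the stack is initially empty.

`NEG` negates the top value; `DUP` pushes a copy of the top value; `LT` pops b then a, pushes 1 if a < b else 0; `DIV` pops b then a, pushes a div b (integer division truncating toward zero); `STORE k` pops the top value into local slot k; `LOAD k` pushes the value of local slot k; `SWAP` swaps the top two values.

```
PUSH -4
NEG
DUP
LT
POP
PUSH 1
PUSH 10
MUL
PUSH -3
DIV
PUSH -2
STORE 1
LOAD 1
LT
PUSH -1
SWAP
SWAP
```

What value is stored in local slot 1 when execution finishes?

PUSH -4 : [-4]
NEG     : [4]
DUP     : [4, 4]
LT      : [0]
POP     : []
PUSH 1  : [1]
PUSH 10 : [1, 10]
MUL     : [10]
PUSH -3 : [10, -3]
DIV     : [-3]
PUSH -2 : [-3, -2]
STORE 1 : [-3]
LOAD 1  : [-3, -2]
LT      : [1]
PUSH -1 : [1, -1]
SWAP    : [-1, 1]
SWAP    : [1, -1]

-2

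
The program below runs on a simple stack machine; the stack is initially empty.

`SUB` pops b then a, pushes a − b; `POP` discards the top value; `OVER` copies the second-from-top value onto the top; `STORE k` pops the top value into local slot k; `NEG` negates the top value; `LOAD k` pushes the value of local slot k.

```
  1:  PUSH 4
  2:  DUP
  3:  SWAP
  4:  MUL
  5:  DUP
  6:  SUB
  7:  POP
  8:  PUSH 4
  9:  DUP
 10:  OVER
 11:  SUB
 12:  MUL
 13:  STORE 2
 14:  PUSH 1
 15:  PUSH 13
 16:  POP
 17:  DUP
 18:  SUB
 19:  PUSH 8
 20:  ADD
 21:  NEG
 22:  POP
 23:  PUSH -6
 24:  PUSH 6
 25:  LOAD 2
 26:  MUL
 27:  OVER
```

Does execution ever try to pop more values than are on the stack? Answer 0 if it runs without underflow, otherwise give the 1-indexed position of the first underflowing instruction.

0

PUSH 4  → 4
DUP     → 4 4
SWAP    → 4 4
MUL     → 16
DUP     → 16 16
SUB     → 0
POP     → (empty)
PUSH 4  → 4
DUP     → 4 4
OVER    → 4 4 4
SUB     → 4 0
MUL     → 0
STORE 2 → (empty)
PUSH 1  → 1
PUSH 13 → 1 13
POP     → 1
DUP     → 1 1
SUB     → 0
PUSH 8  → 0 8
ADD     → 8
NEG     → -8
POP     → (empty)
PUSH -6 → -6
PUSH 6  → -6 6
LOAD 2  → -6 6 0
MUL     → -6 0
OVER    → -6 0 -6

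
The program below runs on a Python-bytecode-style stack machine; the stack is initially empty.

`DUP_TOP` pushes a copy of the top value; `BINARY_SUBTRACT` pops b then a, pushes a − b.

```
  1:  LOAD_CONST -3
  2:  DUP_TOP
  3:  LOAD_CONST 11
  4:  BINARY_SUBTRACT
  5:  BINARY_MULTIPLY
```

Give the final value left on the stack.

LOAD_CONST -3    -3
DUP_TOP          -3 -3
LOAD_CONST 11    -3 -3 11
BINARY_SUBTRACT  -3 -14
BINARY_MULTIPLY  42

42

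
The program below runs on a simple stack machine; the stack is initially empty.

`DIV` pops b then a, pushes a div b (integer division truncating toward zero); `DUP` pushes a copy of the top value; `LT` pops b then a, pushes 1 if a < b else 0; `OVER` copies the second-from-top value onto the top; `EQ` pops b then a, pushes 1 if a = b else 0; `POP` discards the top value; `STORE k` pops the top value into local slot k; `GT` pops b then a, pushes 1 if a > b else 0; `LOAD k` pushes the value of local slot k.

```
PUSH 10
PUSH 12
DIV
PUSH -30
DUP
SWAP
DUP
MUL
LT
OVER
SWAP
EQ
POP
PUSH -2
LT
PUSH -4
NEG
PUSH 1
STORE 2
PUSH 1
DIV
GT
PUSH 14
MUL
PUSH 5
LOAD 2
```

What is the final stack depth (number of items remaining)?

3

PUSH 10   10
PUSH 12   10 12
DIV       0
PUSH -30  0 -30
DUP       0 -30 -30
SWAP      0 -30 -30
DUP       0 -30 -30 -30
MUL       0 -30 900
LT        0 1
OVER      0 1 0
SWAP      0 0 1
EQ        0 0
POP       0
PUSH -2   0 -2
LT        0
PUSH -4   0 -4
NEG       0 4
PUSH 1    0 4 1
STORE 2   0 4
PUSH 1    0 4 1
DIV       0 4
GT        0
PUSH 14   0 14
MUL       0
PUSH 5    0 5
LOAD 2    0 5 1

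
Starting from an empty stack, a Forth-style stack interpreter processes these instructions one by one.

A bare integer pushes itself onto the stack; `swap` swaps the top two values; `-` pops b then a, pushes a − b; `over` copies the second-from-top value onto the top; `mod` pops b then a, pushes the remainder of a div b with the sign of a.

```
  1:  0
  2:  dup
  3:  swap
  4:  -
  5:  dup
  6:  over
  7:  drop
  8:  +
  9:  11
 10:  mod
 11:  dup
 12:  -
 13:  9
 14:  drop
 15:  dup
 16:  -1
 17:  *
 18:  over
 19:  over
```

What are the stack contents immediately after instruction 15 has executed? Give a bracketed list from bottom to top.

[0, 0]

0     [0]
dup   [0, 0]
swap  [0, 0]
-     [0]
dup   [0, 0]
over  [0, 0, 0]
drop  [0, 0]
+     [0]
11    [0, 11]
mod   [0]
dup   [0, 0]
-     [0]
9     [0, 9]
drop  [0]
dup   [0, 0]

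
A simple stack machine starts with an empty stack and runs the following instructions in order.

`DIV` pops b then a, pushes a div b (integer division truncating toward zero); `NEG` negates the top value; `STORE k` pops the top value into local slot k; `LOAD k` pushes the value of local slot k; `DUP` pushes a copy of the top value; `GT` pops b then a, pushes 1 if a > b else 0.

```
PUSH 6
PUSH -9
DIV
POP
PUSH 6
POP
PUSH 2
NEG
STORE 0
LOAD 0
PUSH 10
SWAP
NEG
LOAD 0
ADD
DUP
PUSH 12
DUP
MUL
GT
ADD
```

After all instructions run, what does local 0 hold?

PUSH 6  → [6]
PUSH -9 → [6, -9]
DIV     → [0]
POP     → []
PUSH 6  → [6]
POP     → []
PUSH 2  → [2]
NEG     → [-2]
STORE 0 → []
LOAD 0  → [-2]
PUSH 10 → [-2, 10]
SWAP    → [10, -2]
NEG     → [10, 2]
LOAD 0  → [10, 2, -2]
ADD     → [10, 0]
DUP     → [10, 0, 0]
PUSH 12 → [10, 0, 0, 12]
DUP     → [10, 0, 0, 12, 12]
MUL     → [10, 0, 0, 144]
GT      → [10, 0, 0]
ADD     → [10, 0]

-2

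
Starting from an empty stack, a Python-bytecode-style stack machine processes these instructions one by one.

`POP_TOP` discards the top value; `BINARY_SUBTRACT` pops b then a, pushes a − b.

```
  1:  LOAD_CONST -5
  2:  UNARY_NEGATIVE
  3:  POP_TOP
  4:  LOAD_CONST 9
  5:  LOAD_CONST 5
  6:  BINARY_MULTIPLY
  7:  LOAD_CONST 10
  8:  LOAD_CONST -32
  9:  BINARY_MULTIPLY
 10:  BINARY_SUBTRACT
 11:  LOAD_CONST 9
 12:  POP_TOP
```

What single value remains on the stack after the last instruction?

LOAD_CONST -5   -> [-5]
UNARY_NEGATIVE  -> [5]
POP_TOP         -> []
LOAD_CONST 9    -> [9]
LOAD_CONST 5    -> [9, 5]
BINARY_MULTIPLY -> [45]
LOAD_CONST 10   -> [45, 10]
LOAD_CONST -32  -> [45, 10, -32]
BINARY_MULTIPLY -> [45, -320]
BINARY_SUBTRACT -> [365]
LOAD_CONST 9    -> [365, 9]
POP_TOP         -> [365]

365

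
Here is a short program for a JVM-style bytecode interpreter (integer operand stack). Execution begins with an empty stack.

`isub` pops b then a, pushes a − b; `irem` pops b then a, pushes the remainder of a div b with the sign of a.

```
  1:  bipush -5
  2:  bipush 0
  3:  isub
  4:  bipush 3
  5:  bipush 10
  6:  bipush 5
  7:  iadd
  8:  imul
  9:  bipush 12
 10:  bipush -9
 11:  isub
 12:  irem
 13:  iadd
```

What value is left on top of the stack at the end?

bipush -5 -> -5
bipush 0  -> -5 0
isub      -> -5
bipush 3  -> -5 3
bipush 10 -> -5 3 10
bipush 5  -> -5 3 10 5
iadd      -> -5 3 15
imul      -> -5 45
bipush 12 -> -5 45 12
bipush -9 -> -5 45 12 -9
isub      -> -5 45 21
irem      -> -5 3
iadd      -> -2

-2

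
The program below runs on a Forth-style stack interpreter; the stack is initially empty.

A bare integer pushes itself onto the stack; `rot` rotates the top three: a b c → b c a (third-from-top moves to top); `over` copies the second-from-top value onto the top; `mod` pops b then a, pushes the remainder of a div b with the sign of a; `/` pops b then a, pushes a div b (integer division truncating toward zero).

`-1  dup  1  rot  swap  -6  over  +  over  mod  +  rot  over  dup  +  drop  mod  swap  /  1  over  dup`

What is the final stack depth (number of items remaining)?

4

-1   : [-1]
dup  : [-1, -1]
1    : [-1, -1, 1]
rot  : [-1, 1, -1]
swap : [-1, -1, 1]
-6   : [-1, -1, 1, -6]
over : [-1, -1, 1, -6, 1]
+    : [-1, -1, 1, -5]
over : [-1, -1, 1, -5, 1]
mod  : [-1, -1, 1, 0]
+    : [-1, -1, 1]
rot  : [-1, 1, -1]
over : [-1, 1, -1, 1]
dup  : [-1, 1, -1, 1, 1]
+    : [-1, 1, -1, 2]
drop : [-1, 1, -1]
mod  : [-1, 0]
swap : [0, -1]
/    : [0]
1    : [0, 1]
over : [0, 1, 0]
dup  : [0, 1, 0, 0]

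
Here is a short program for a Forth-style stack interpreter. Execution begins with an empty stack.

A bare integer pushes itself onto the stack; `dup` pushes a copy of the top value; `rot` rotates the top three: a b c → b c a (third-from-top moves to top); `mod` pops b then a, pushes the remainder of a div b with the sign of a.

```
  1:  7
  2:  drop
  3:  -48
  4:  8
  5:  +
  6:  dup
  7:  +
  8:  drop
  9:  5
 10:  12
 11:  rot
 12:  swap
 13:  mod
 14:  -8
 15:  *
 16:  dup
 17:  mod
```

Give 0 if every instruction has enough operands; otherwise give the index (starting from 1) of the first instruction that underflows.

7    -> [7]
drop -> []
-48  -> [-48]
8    -> [-48, 8]
+    -> [-40]
dup  -> [-40, -40]
+    -> [-80]
drop -> []
5    -> [5]
12   -> [5, 12]
rot  — needs 3 operands, stack has 2 → underflow

11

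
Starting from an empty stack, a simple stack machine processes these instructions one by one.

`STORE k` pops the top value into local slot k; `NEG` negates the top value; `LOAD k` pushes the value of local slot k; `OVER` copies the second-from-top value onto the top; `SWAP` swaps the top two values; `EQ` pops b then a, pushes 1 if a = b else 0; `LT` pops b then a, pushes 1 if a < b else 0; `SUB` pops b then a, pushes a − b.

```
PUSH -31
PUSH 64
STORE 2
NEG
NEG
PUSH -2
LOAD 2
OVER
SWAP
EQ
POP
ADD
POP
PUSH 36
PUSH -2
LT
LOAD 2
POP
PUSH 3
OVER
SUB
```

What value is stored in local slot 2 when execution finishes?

64

PUSH -31 -> [-31]
PUSH 64  -> [-31, 64]
STORE 2  -> [-31]
NEG      -> [31]
NEG      -> [-31]
PUSH -2  -> [-31, -2]
LOAD 2   -> [-31, -2, 64]
OVER     -> [-31, -2, 64, -2]
SWAP     -> [-31, -2, -2, 64]
EQ       -> [-31, -2, 0]
POP      -> [-31, -2]
ADD      -> [-33]
POP      -> []
PUSH 36  -> [36]
PUSH -2  -> [36, -2]
LT       -> [0]
LOAD 2   -> [0, 64]
POP      -> [0]
PUSH 3   -> [0, 3]
OVER     -> [0, 3, 0]
SUB      -> [0, 3]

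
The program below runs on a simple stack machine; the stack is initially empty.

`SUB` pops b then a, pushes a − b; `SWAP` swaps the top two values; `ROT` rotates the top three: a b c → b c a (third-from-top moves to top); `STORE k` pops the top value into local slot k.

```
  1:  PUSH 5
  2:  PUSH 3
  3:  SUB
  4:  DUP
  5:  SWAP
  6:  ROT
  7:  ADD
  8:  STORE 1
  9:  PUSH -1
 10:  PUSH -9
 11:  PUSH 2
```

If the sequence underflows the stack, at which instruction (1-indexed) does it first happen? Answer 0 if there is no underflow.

PUSH 5 → [5]
PUSH 3 → [5, 3]
SUB    → [2]
DUP    → [2, 2]
SWAP   → [2, 2]
ROT  — needs 3 operands, stack has 2 → underflow

6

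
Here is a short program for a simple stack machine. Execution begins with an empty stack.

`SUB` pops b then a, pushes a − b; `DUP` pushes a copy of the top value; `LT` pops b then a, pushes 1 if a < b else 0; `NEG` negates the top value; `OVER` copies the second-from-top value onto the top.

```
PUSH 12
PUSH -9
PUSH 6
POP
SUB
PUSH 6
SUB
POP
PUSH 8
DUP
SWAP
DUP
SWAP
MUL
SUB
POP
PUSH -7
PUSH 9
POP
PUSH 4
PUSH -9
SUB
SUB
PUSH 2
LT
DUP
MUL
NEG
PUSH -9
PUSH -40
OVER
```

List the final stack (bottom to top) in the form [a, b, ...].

[-1, -9, -40, -9]

PUSH 12  : 12
PUSH -9  : 12 -9
PUSH 6   : 12 -9 6
POP      : 12 -9
SUB      : 21
PUSH 6   : 21 6
SUB      : 15
POP      : (empty)
PUSH 8   : 8
DUP      : 8 8
SWAP     : 8 8
DUP      : 8 8 8
SWAP     : 8 8 8
MUL      : 8 64
SUB      : -56
POP      : (empty)
PUSH -7  : -7
PUSH 9   : -7 9
POP      : -7
PUSH 4   : -7 4
PUSH -9  : -7 4 -9
SUB      : -7 13
SUB      : -20
PUSH 2   : -20 2
LT       : 1
DUP      : 1 1
MUL      : 1
NEG      : -1
PUSH -9  : -1 -9
PUSH -40 : -1 -9 -40
OVER     : -1 -9 -40 -9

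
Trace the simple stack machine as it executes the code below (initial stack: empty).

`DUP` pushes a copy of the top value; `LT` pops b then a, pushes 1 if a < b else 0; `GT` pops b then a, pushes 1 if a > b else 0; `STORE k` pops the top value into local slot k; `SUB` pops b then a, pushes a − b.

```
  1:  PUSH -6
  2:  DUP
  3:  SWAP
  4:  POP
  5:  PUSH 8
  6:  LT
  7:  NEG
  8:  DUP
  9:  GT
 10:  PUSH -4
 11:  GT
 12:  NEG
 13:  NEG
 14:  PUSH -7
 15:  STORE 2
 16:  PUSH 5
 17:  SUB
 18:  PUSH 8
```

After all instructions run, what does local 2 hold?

PUSH -6 -> [-6]
DUP     -> [-6, -6]
SWAP    -> [-6, -6]
POP     -> [-6]
PUSH 8  -> [-6, 8]
LT      -> [1]
NEG     -> [-1]
DUP     -> [-1, -1]
GT      -> [0]
PUSH -4 -> [0, -4]
GT      -> [1]
NEG     -> [-1]
NEG     -> [1]
PUSH -7 -> [1, -7]
STORE 2 -> [1]
PUSH 5  -> [1, 5]
SUB     -> [-4]
PUSH 8  -> [-4, 8]

-7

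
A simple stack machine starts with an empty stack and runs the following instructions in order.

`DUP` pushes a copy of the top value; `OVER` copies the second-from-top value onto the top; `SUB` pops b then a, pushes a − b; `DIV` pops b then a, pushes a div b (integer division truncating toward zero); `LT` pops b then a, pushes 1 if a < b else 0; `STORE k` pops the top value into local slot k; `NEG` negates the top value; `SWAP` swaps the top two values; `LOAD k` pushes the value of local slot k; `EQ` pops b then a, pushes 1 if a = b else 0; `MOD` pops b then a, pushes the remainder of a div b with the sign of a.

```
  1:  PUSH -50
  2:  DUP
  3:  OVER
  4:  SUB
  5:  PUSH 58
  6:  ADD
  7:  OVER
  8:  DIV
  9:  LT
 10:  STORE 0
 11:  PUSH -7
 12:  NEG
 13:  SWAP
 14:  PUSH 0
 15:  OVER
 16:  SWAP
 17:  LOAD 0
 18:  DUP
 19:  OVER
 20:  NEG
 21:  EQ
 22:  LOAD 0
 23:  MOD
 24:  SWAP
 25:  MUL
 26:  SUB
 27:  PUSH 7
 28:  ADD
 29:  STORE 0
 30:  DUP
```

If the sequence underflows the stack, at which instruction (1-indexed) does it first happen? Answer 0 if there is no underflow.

PUSH -50 -> [-50]
DUP      -> [-50, -50]
OVER     -> [-50, -50, -50]
SUB      -> [-50, 0]
PUSH 58  -> [-50, 0, 58]
ADD      -> [-50, 58]
OVER     -> [-50, 58, -50]
DIV      -> [-50, -1]
LT       -> [1]
STORE 0  -> []
PUSH -7  -> [-7]
NEG      -> [7]
SWAP  — needs 2 operands, stack has 1 → underflow

13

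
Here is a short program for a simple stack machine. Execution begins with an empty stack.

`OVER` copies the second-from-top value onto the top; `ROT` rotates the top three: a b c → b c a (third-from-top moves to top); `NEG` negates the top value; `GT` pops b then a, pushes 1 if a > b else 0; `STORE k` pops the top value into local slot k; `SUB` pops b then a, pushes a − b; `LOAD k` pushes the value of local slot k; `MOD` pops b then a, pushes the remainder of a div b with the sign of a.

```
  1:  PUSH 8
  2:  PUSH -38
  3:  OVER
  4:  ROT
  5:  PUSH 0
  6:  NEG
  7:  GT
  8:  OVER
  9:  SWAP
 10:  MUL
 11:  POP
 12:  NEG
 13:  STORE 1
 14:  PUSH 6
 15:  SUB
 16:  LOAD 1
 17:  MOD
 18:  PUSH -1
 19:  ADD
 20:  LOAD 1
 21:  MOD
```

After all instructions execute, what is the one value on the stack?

PUSH 8   -> 8
PUSH -38 -> 8 -38
OVER     -> 8 -38 8
ROT      -> -38 8 8
PUSH 0   -> -38 8 8 0
NEG      -> -38 8 8 0
GT       -> -38 8 1
OVER     -> -38 8 1 8
SWAP     -> -38 8 8 1
MUL      -> -38 8 8
POP      -> -38 8
NEG      -> -38 -8
STORE 1  -> -38
PUSH 6   -> -38 6
SUB      -> -44
LOAD 1   -> -44 -8
MOD      -> -4
PUSH -1  -> -4 -1
ADD      -> -5
LOAD 1   -> -5 -8
MOD      -> -5

-5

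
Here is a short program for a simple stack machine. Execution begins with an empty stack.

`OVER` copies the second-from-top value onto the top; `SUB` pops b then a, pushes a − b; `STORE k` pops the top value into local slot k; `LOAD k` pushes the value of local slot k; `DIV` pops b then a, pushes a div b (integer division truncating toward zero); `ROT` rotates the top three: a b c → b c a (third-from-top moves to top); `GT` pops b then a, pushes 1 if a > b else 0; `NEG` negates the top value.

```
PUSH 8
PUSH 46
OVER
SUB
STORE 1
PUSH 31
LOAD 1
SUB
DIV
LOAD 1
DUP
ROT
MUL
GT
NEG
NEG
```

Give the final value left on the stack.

PUSH 8  : [8]
PUSH 46 : [8, 46]
OVER    : [8, 46, 8]
SUB     : [8, 38]
STORE 1 : [8]
PUSH 31 : [8, 31]
LOAD 1  : [8, 31, 38]
SUB     : [8, -7]
DIV     : [-1]
LOAD 1  : [-1, 38]
DUP     : [-1, 38, 38]
ROT     : [38, 38, -1]
MUL     : [38, -38]
GT      : [1]
NEG     : [-1]
NEG     : [1]

1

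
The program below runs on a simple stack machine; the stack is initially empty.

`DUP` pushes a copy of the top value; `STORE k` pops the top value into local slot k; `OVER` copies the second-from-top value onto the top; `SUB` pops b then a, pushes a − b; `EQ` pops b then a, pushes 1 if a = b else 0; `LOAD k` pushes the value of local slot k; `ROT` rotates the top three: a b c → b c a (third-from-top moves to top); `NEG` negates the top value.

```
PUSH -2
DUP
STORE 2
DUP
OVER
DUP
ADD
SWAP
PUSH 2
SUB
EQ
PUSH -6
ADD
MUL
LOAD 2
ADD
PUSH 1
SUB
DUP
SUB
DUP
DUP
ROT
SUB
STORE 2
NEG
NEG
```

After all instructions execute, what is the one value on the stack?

0

PUSH -2 → [-2]
DUP     → [-2, -2]
STORE 2 → [-2]
DUP     → [-2, -2]
OVER    → [-2, -2, -2]
DUP     → [-2, -2, -2, -2]
ADD     → [-2, -2, -4]
SWAP    → [-2, -4, -2]
PUSH 2  → [-2, -4, -2, 2]
SUB     → [-2, -4, -4]
EQ      → [-2, 1]
PUSH -6 → [-2, 1, -6]
ADD     → [-2, -5]
MUL     → [10]
LOAD 2  → [10, -2]
ADD     → [8]
PUSH 1  → [8, 1]
SUB     → [7]
DUP     → [7, 7]
SUB     → [0]
DUP     → [0, 0]
DUP     → [0, 0, 0]
ROT     → [0, 0, 0]
SUB     → [0, 0]
STORE 2 → [0]
NEG     → [0]
NEG     → [0]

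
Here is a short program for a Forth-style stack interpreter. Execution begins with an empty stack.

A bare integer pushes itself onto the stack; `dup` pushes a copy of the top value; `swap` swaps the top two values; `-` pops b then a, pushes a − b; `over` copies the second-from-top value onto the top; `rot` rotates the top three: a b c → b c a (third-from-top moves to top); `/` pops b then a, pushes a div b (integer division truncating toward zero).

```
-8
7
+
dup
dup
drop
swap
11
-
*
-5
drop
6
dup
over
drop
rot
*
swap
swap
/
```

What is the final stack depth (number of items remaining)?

1

-8   -> -8
7    -> -8 7
+    -> -1
dup  -> -1 -1
dup  -> -1 -1 -1
drop -> -1 -1
swap -> -1 -1
11   -> -1 -1 11
-    -> -1 -12
*    -> 12
-5   -> 12 -5
drop -> 12
6    -> 12 6
dup  -> 12 6 6
over -> 12 6 6 6
drop -> 12 6 6
rot  -> 6 6 12
*    -> 6 72
swap -> 72 6
swap -> 6 72
/    -> 0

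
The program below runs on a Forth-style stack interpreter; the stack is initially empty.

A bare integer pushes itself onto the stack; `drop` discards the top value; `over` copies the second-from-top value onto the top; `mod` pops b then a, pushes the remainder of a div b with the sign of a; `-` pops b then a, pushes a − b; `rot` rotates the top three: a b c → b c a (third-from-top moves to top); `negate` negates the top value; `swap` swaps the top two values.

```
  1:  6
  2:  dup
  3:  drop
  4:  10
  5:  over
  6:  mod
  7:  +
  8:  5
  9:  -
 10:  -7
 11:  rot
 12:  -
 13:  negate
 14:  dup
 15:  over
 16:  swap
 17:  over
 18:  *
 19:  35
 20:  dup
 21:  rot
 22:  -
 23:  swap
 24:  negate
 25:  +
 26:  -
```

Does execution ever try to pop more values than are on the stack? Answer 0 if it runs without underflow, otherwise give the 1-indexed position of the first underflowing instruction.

11

6     6
dup   6 6
drop  6
10    6 10
over  6 10 6
mod   6 4
+     10
5     10 5
-     5
-7    5 -7
rot  — needs 3 operands, stack has 2 → underflow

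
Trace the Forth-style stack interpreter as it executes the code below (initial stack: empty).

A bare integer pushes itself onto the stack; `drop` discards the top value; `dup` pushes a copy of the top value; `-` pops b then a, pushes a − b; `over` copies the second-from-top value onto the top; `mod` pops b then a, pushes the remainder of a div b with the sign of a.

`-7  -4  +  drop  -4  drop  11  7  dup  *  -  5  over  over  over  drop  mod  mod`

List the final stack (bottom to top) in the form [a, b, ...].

[-38, 2]

-7   → -7
-4   → -7 -4
+    → -11
drop → (empty)
-4   → -4
drop → (empty)
11   → 11
7    → 11 7
dup  → 11 7 7
*    → 11 49
-    → -38
5    → -38 5
over → -38 5 -38
over → -38 5 -38 5
over → -38 5 -38 5 -38
drop → -38 5 -38 5
mod  → -38 5 -3
mod  → -38 2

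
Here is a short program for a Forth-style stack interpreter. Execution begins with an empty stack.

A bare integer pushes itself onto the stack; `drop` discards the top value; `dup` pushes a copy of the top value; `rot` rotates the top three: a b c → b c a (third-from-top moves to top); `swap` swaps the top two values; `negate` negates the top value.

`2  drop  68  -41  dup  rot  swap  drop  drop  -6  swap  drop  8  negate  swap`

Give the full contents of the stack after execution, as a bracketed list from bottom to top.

2       [2]
drop    []
68      [68]
-41     [68, -41]
dup     [68, -41, -41]
rot     [-41, -41, 68]
swap    [-41, 68, -41]
drop    [-41, 68]
drop    [-41]
-6      [-41, -6]
swap    [-6, -41]
drop    [-6]
8       [-6, 8]
negate  [-6, -8]
swap    [-8, -6]

[-8, -6]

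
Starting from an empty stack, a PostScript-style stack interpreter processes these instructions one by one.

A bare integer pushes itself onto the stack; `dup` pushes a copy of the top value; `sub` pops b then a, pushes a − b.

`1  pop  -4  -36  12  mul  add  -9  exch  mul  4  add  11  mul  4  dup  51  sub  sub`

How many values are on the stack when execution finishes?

1    → 1
pop  → (empty)
-4   → -4
-36  → -4 -36
12   → -4 -36 12
mul  → -4 -432
add  → -436
-9   → -436 -9
exch → -9 -436
mul  → 3924
4    → 3924 4
add  → 3928
11   → 3928 11
mul  → 43208
4    → 43208 4
dup  → 43208 4 4
51   → 43208 4 4 51
sub  → 43208 4 -47
sub  → 43208 51

2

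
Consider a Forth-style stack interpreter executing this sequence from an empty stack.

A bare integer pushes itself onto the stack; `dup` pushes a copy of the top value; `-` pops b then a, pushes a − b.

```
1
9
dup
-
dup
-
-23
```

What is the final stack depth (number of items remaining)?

1    [1]
9    [1, 9]
dup  [1, 9, 9]
-    [1, 0]
dup  [1, 0, 0]
-    [1, 0]
-23  [1, 0, -23]

3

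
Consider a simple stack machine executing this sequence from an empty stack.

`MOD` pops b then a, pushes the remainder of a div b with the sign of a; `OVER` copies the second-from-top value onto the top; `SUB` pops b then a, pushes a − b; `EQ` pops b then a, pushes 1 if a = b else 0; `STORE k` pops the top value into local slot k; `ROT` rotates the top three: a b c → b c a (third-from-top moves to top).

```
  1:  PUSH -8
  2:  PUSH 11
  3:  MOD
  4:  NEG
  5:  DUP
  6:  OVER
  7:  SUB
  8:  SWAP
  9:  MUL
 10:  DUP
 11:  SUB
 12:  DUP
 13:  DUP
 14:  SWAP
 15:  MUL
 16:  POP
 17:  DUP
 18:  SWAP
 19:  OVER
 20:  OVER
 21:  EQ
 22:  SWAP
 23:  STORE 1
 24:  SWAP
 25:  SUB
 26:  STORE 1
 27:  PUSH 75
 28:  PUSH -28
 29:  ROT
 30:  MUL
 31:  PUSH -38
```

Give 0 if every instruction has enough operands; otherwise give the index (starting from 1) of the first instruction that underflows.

PUSH -8  -> [-8]
PUSH 11  -> [-8, 11]
MOD      -> [-8]
NEG      -> [8]
DUP      -> [8, 8]
OVER     -> [8, 8, 8]
SUB      -> [8, 0]
SWAP     -> [0, 8]
MUL      -> [0]
DUP      -> [0, 0]
SUB      -> [0]
DUP      -> [0, 0]
DUP      -> [0, 0, 0]
SWAP     -> [0, 0, 0]
MUL      -> [0, 0]
POP      -> [0]
DUP      -> [0, 0]
SWAP     -> [0, 0]
OVER     -> [0, 0, 0]
OVER     -> [0, 0, 0, 0]
EQ       -> [0, 0, 1]
SWAP     -> [0, 1, 0]
STORE 1  -> [0, 1]
SWAP     -> [1, 0]
SUB      -> [1]
STORE 1  -> []
PUSH 75  -> [75]
PUSH -28 -> [75, -28]
ROT  — needs 3 operands, stack has 2 → underflow

29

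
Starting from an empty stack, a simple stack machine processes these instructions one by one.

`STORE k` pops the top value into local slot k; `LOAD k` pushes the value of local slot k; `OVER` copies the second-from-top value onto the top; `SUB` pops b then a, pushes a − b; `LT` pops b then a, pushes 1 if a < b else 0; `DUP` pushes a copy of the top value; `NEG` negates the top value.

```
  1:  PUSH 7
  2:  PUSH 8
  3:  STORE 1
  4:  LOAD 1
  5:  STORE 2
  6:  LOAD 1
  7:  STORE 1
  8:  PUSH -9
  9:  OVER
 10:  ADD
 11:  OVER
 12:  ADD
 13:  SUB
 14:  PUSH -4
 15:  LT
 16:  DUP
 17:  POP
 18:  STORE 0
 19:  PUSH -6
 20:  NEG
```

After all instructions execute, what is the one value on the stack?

PUSH 7  : 7
PUSH 8  : 7 8
STORE 1 : 7
LOAD 1  : 7 8
STORE 2 : 7
LOAD 1  : 7 8
STORE 1 : 7
PUSH -9 : 7 -9
OVER    : 7 -9 7
ADD     : 7 -2
OVER    : 7 -2 7
ADD     : 7 5
SUB     : 2
PUSH -4 : 2 -4
LT      : 0
DUP     : 0 0
POP     : 0
STORE 0 : (empty)
PUSH -6 : -6
NEG     : 6

6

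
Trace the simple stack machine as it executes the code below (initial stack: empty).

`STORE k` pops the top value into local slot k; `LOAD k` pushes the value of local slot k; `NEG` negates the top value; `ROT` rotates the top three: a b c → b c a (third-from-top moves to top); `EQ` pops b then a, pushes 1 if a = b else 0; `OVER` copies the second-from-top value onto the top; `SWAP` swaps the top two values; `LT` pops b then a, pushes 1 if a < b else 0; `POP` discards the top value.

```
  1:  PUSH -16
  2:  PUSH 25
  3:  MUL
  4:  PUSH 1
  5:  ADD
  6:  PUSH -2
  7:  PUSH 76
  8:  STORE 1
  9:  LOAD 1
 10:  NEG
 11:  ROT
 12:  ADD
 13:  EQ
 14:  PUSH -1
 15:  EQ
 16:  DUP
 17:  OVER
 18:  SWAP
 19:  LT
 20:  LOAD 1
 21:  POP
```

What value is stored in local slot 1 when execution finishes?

76

PUSH -16 : [-16]
PUSH 25  : [-16, 25]
MUL      : [-400]
PUSH 1   : [-400, 1]
ADD      : [-399]
PUSH -2  : [-399, -2]
PUSH 76  : [-399, -2, 76]
STORE 1  : [-399, -2]
LOAD 1   : [-399, -2, 76]
NEG      : [-399, -2, -76]
ROT      : [-2, -76, -399]
ADD      : [-2, -475]
EQ       : [0]
PUSH -1  : [0, -1]
EQ       : [0]
DUP      : [0, 0]
OVER     : [0, 0, 0]
SWAP     : [0, 0, 0]
LT       : [0, 0]
LOAD 1   : [0, 0, 76]
POP      : [0, 0]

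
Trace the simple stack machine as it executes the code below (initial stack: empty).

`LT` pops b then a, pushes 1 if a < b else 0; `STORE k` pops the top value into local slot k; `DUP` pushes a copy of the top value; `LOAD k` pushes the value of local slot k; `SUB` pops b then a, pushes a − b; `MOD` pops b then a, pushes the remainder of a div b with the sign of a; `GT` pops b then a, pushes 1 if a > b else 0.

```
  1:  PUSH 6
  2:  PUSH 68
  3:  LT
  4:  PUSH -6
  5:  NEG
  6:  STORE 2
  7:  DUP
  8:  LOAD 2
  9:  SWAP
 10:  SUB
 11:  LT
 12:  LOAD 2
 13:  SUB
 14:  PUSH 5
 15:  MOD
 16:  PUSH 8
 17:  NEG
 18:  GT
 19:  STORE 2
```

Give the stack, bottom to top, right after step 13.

[-5]

PUSH 6  -> [6]
PUSH 68 -> [6, 68]
LT      -> [1]
PUSH -6 -> [1, -6]
NEG     -> [1, 6]
STORE 2 -> [1]
DUP     -> [1, 1]
LOAD 2  -> [1, 1, 6]
SWAP    -> [1, 6, 1]
SUB     -> [1, 5]
LT      -> [1]
LOAD 2  -> [1, 6]
SUB     -> [-5]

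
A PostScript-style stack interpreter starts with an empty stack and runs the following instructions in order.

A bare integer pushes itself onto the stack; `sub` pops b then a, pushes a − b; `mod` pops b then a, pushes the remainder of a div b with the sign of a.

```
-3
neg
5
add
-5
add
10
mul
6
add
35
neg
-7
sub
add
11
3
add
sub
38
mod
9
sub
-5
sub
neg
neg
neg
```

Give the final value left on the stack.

10

-3  -> -3
neg -> 3
5   -> 3 5
add -> 8
-5  -> 8 -5
add -> 3
10  -> 3 10
mul -> 30
6   -> 30 6
add -> 36
35  -> 36 35
neg -> 36 -35
-7  -> 36 -35 -7
sub -> 36 -28
add -> 8
11  -> 8 11
3   -> 8 11 3
add -> 8 14
sub -> -6
38  -> -6 38
mod -> -6
9   -> -6 9
sub -> -15
-5  -> -15 -5
sub -> -10
neg -> 10
neg -> -10
neg -> 10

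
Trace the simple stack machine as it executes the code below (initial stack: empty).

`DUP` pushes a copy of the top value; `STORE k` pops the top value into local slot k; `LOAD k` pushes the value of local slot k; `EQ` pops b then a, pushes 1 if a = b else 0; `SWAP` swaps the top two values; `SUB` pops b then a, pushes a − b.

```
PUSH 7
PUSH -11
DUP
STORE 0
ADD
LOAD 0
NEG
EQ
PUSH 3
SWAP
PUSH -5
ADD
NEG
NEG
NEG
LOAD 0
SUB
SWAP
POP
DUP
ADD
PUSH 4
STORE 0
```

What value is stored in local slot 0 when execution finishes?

PUSH 7   → 7
PUSH -11 → 7 -11
DUP      → 7 -11 -11
STORE 0  → 7 -11
ADD      → -4
LOAD 0   → -4 -11
NEG      → -4 11
EQ       → 0
PUSH 3   → 0 3
SWAP     → 3 0
PUSH -5  → 3 0 -5
ADD      → 3 -5
NEG      → 3 5
NEG      → 3 -5
NEG      → 3 5
LOAD 0   → 3 5 -11
SUB      → 3 16
SWAP     → 16 3
POP      → 16
DUP      → 16 16
ADD      → 32
PUSH 4   → 32 4
STORE 0  → 32

4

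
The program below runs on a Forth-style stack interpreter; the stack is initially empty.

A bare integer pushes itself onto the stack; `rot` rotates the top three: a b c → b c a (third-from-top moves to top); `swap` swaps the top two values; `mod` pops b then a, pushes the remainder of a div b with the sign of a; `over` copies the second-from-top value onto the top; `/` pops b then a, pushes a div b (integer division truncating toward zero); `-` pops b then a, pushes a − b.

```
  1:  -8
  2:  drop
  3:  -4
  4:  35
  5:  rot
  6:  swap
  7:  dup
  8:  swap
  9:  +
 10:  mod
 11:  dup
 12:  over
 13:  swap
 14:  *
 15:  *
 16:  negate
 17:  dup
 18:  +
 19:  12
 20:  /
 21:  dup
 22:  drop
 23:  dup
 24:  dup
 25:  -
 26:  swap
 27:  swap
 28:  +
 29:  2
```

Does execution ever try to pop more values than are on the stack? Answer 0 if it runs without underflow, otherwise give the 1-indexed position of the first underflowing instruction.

-8   -> -8
drop -> (empty)
-4   -> -4
35   -> -4 35
rot  — needs 3 operands, stack has 2 → underflow

5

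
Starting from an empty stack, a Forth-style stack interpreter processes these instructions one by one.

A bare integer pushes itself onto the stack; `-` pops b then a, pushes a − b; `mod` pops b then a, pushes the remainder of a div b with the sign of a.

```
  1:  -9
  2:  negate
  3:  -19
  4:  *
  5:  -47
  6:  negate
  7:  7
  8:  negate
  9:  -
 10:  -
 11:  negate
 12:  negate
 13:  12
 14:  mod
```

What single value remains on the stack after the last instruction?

-9     → -9
negate → 9
-19    → 9 -19
*      → -171
-47    → -171 -47
negate → -171 47
7      → -171 47 7
negate → -171 47 -7
-      → -171 54
-      → -225
negate → 225
negate → -225
12     → -225 12
mod    → -9

-9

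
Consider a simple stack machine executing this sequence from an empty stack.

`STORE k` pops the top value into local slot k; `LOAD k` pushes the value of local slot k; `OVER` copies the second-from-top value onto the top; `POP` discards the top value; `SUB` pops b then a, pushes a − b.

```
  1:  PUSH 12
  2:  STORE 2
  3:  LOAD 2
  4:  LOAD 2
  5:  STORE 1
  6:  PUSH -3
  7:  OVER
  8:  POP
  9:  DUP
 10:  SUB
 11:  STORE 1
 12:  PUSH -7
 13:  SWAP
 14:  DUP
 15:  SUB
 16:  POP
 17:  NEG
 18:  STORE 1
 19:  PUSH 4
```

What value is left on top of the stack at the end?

PUSH 12  [12]
STORE 2  []
LOAD 2   [12]
LOAD 2   [12, 12]
STORE 1  [12]
PUSH -3  [12, -3]
OVER     [12, -3, 12]
POP      [12, -3]
DUP      [12, -3, -3]
SUB      [12, 0]
STORE 1  [12]
PUSH -7  [12, -7]
SWAP     [-7, 12]
DUP      [-7, 12, 12]
SUB      [-7, 0]
POP      [-7]
NEG      [7]
STORE 1  []
PUSH 4   [4]

4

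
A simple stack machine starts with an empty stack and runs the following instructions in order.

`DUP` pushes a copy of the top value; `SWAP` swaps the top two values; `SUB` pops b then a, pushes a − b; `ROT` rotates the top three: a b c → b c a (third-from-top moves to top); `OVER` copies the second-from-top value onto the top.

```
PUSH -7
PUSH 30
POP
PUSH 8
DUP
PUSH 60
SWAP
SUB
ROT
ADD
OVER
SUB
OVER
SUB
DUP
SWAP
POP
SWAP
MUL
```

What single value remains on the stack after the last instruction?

232

PUSH -7 -> [-7]
PUSH 30 -> [-7, 30]
POP     -> [-7]
PUSH 8  -> [-7, 8]
DUP     -> [-7, 8, 8]
PUSH 60 -> [-7, 8, 8, 60]
SWAP    -> [-7, 8, 60, 8]
SUB     -> [-7, 8, 52]
ROT     -> [8, 52, -7]
ADD     -> [8, 45]
OVER    -> [8, 45, 8]
SUB     -> [8, 37]
OVER    -> [8, 37, 8]
SUB     -> [8, 29]
DUP     -> [8, 29, 29]
SWAP    -> [8, 29, 29]
POP     -> [8, 29]
SWAP    -> [29, 8]
MUL     -> [232]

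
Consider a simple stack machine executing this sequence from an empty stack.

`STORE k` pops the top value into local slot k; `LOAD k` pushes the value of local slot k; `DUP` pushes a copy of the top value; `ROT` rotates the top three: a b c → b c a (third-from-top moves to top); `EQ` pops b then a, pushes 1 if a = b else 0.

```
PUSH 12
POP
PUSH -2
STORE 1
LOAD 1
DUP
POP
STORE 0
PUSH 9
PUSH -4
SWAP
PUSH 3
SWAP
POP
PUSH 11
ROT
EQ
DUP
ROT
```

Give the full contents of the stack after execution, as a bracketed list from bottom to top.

PUSH 12 -> [12]
POP     -> []
PUSH -2 -> [-2]
STORE 1 -> []
LOAD 1  -> [-2]
DUP     -> [-2, -2]
POP     -> [-2]
STORE 0 -> []
PUSH 9  -> [9]
PUSH -4 -> [9, -4]
SWAP    -> [-4, 9]
PUSH 3  -> [-4, 9, 3]
SWAP    -> [-4, 3, 9]
POP     -> [-4, 3]
PUSH 11 -> [-4, 3, 11]
ROT     -> [3, 11, -4]
EQ      -> [3, 0]
DUP     -> [3, 0, 0]
ROT     -> [0, 0, 3]

[0, 0, 3]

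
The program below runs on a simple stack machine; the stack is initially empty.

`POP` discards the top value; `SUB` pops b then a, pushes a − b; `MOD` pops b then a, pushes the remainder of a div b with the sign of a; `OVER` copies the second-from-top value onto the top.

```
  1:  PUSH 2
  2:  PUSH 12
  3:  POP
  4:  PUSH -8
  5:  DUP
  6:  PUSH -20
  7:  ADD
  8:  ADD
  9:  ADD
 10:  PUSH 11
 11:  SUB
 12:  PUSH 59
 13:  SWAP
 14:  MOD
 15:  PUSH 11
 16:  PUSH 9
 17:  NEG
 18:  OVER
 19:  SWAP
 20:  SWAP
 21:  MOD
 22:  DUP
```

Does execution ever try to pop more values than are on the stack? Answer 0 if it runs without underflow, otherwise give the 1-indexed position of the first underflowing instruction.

0

PUSH 2    [2]
PUSH 12   [2, 12]
POP       [2]
PUSH -8   [2, -8]
DUP       [2, -8, -8]
PUSH -20  [2, -8, -8, -20]
ADD       [2, -8, -28]
ADD       [2, -36]
ADD       [-34]
PUSH 11   [-34, 11]
SUB       [-45]
PUSH 59   [-45, 59]
SWAP      [59, -45]
MOD       [14]
PUSH 11   [14, 11]
PUSH 9    [14, 11, 9]
NEG       [14, 11, -9]
OVER      [14, 11, -9, 11]
SWAP      [14, 11, 11, -9]
SWAP      [14, 11, -9, 11]
MOD       [14, 11, -9]
DUP       [14, 11, -9, -9]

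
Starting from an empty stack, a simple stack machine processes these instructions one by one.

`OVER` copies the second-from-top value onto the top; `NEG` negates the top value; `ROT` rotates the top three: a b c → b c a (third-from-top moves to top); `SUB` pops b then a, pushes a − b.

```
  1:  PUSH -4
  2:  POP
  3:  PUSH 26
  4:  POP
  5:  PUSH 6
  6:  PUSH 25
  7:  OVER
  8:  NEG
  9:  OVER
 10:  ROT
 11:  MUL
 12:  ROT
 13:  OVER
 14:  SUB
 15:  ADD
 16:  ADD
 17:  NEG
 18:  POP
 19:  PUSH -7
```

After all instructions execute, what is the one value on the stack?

PUSH -4 → -4
POP     → (empty)
PUSH 26 → 26
POP     → (empty)
PUSH 6  → 6
PUSH 25 → 6 25
OVER    → 6 25 6
NEG     → 6 25 -6
OVER    → 6 25 -6 25
ROT     → 6 -6 25 25
MUL     → 6 -6 625
ROT     → -6 625 6
OVER    → -6 625 6 625
SUB     → -6 625 -619
ADD     → -6 6
ADD     → 0
NEG     → 0
POP     → (empty)
PUSH -7 → -7

-7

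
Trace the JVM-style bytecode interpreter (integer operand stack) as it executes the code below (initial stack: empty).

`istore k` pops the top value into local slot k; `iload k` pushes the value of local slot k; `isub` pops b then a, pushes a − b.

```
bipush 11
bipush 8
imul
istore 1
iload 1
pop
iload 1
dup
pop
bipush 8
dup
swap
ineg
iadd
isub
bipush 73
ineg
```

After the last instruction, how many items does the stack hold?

2

bipush 11  [11]
bipush 8   [11, 8]
imul       [88]
istore 1   []
iload 1    [88]
pop        []
iload 1    [88]
dup        [88, 88]
pop        [88]
bipush 8   [88, 8]
dup        [88, 8, 8]
swap       [88, 8, 8]
ineg       [88, 8, -8]
iadd       [88, 0]
isub       [88]
bipush 73  [88, 73]
ineg       [88, -73]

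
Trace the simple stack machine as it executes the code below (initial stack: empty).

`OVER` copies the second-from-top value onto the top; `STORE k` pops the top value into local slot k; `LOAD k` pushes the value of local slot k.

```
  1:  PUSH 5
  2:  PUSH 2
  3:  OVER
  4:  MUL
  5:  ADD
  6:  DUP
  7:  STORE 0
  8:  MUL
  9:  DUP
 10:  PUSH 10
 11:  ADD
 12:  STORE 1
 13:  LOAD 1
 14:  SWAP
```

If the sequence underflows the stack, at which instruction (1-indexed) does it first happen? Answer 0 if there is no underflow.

PUSH 5  → 5
PUSH 2  → 5 2
OVER    → 5 2 5
MUL     → 5 10
ADD     → 15
DUP     → 15 15
STORE 0 → 15
MUL  — needs 2 operands, stack has 1 → underflow

8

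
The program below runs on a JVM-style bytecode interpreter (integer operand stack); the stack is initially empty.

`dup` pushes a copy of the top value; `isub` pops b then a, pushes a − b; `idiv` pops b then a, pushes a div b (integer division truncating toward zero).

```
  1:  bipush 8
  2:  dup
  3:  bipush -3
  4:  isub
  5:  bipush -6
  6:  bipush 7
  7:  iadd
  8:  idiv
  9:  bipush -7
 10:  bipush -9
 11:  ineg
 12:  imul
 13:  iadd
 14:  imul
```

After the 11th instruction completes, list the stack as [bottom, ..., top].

bipush 8  : [8]
dup       : [8, 8]
bipush -3 : [8, 8, -3]
isub      : [8, 11]
bipush -6 : [8, 11, -6]
bipush 7  : [8, 11, -6, 7]
iadd      : [8, 11, 1]
idiv      : [8, 11]
bipush -7 : [8, 11, -7]
bipush -9 : [8, 11, -7, -9]
ineg      : [8, 11, -7, 9]

[8, 11, -7, 9]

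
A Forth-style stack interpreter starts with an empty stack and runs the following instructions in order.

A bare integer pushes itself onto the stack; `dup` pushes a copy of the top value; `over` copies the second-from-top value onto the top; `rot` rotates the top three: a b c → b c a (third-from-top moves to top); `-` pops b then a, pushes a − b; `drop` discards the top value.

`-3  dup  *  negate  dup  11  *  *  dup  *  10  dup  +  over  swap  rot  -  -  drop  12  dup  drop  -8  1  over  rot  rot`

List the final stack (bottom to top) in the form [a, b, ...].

[12, -8, -8, 1]

-3     -> -3
dup    -> -3 -3
*      -> 9
negate -> -9
dup    -> -9 -9
11     -> -9 -9 11
*      -> -9 -99
*      -> 891
dup    -> 891 891
*      -> 793881
10     -> 793881 10
dup    -> 793881 10 10
+      -> 793881 20
over   -> 793881 20 793881
swap   -> 793881 793881 20
rot    -> 793881 20 793881
-      -> 793881 -793861
-      -> 1587742
drop   -> (empty)
12     -> 12
dup    -> 12 12
drop   -> 12
-8     -> 12 -8
1      -> 12 -8 1
over   -> 12 -8 1 -8
rot    -> 12 1 -8 -8
rot    -> 12 -8 -8 1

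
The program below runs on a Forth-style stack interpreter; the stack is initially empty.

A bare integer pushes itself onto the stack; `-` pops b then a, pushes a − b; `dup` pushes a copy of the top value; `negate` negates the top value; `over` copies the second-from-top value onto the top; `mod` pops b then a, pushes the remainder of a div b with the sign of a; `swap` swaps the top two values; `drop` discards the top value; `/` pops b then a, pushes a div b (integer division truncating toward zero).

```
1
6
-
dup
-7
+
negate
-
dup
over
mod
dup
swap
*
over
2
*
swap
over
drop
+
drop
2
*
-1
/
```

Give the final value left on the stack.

34

1      → 1
6      → 1 6
-      → -5
dup    → -5 -5
-7     → -5 -5 -7
+      → -5 -12
negate → -5 12
-      → -17
dup    → -17 -17
over   → -17 -17 -17
mod    → -17 0
dup    → -17 0 0
swap   → -17 0 0
*      → -17 0
over   → -17 0 -17
2      → -17 0 -17 2
*      → -17 0 -34
swap   → -17 -34 0
over   → -17 -34 0 -34
drop   → -17 -34 0
+      → -17 -34
drop   → -17
2      → -17 2
*      → -34
-1     → -34 -1
/      → 34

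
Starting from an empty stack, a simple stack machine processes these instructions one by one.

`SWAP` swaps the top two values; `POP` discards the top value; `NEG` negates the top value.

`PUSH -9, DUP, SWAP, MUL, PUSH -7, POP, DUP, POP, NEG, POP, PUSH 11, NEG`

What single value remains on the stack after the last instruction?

PUSH -9  -9
DUP      -9 -9
SWAP     -9 -9
MUL      81
PUSH -7  81 -7
POP      81
DUP      81 81
POP      81
NEG      -81
POP      (empty)
PUSH 11  11
NEG      -11

-11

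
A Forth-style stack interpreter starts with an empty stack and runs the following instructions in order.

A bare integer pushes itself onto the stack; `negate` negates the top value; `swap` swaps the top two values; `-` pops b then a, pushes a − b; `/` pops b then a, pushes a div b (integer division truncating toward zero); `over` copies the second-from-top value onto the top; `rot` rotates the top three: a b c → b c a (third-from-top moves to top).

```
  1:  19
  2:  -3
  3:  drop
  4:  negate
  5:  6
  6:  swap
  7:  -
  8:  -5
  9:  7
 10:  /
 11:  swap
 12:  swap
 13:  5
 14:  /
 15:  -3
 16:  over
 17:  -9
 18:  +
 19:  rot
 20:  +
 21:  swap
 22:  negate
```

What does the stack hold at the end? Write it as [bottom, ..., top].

[25, -9, 3]

19     -> [19]
-3     -> [19, -3]
drop   -> [19]
negate -> [-19]
6      -> [-19, 6]
swap   -> [6, -19]
-      -> [25]
-5     -> [25, -5]
7      -> [25, -5, 7]
/      -> [25, 0]
swap   -> [0, 25]
swap   -> [25, 0]
5      -> [25, 0, 5]
/      -> [25, 0]
-3     -> [25, 0, -3]
over   -> [25, 0, -3, 0]
-9     -> [25, 0, -3, 0, -9]
+      -> [25, 0, -3, -9]
rot    -> [25, -3, -9, 0]
+      -> [25, -3, -9]
swap   -> [25, -9, -3]
negate -> [25, -9, 3]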